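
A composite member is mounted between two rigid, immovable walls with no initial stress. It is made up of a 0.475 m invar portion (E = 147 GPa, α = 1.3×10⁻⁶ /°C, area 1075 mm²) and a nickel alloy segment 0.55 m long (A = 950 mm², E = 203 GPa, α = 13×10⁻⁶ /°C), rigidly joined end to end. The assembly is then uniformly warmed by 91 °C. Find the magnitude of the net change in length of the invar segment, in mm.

|ΔL| ≈ 0.307 mm

Free thermal expansion of the whole bar: Σ αᵢΔT Lᵢ = 1.3×10⁻⁶×91×475 + 13×10⁻⁶×91×550 = 0.7068 mm.
The rigid supports impose zero overall length change; the single axial force P common to all segments must satisfy P Σ Lᵢ/(AᵢEᵢ) = δ_free.
Σ Lᵢ/(AᵢEᵢ) = 475/(1075×147×10³) + 550/(950×203×10³) = 5.858×10⁻⁶ mm/N.
Hence P = δ_free / Σ(L/AE) = 0.7068/5.858×10⁻⁶ = 120.7 kN (compressive).
For the invar segment, free thermal change = 1.3×10⁻⁶×91×475 = 0.05619 mm and elastic change from P = 120700×475/(1075×147×10³) = 0.3627 mm; these oppose, so the net change is 0.307 mm (segment shortens).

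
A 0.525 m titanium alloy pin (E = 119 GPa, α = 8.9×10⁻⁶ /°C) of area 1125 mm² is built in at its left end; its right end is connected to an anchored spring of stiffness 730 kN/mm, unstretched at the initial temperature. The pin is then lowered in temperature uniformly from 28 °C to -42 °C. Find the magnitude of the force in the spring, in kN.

If the spring were absent the pin would shorten by αΔT L = 8.9×10⁻⁶ × 70 × 525 = 0.3271 mm.
Let P be the tensile force in the spring. The pin extends elastically by PL/(AE) and the spring stretches by P/k; together these equal δ_free.
P [ L/(AE) + 1/k ] = δ_free → P [ 525/(1125×119×10³) + 1/(730×10³) ] = 0.3271.
P = 0.3271 / 5.291×10⁻⁶ = 61810 N.

P ≈ 61.8 kN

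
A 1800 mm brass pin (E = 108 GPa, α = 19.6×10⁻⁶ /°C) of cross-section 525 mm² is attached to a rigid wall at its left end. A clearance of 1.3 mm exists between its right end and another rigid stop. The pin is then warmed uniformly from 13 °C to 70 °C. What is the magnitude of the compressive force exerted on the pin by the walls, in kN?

If the wall were absent the pin would grow by αΔT L = 19.6×10⁻⁶ × 57 × 1800 = 2.011 mm.
After closing the 1.3 mm clearance, 2.011 − 1.3 = 0.711 mm of expansion remains to be suppressed by the wall.
That suppressed elongation corresponds to σ = E·Δ/L = 108×10³ × 0.711/1800 = 42.66 MPa.
P = σA = 42.66 × 525 = 22.4 kN.

P ≈ 22.4 kN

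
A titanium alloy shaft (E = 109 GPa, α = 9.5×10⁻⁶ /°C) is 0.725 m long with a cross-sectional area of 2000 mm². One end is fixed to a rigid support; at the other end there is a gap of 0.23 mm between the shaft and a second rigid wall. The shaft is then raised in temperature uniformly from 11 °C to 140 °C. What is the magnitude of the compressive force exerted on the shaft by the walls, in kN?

P ≈ 198 kN

Free thermal elongation = αΔT L = 9.5×10⁻⁶ × 129 × 725 = 0.8885 mm.
After closing the 0.23 mm clearance, 0.8885 − 0.23 = 0.6585 mm of expansion remains to be suppressed by the wall.
So σ = E(δ_free − g)/L = 109×10³ × 0.6585/725 = 99 MPa.
Force on the wall = σA = 99 × 2000 mm² = 198 kN.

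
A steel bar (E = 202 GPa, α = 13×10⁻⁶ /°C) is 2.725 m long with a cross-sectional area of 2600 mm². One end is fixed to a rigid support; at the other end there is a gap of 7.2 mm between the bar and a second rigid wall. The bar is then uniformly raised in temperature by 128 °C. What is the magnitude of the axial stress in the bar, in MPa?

Unrestrained expansion: δ_free = αΔT L = 13×10⁻⁶ × 128 × 2725 = 4.534 mm.
This is smaller than the 7.2 mm clearance, so the bar expands freely without reaching the stop — the stress is zero.

σ ≈ 0 MPa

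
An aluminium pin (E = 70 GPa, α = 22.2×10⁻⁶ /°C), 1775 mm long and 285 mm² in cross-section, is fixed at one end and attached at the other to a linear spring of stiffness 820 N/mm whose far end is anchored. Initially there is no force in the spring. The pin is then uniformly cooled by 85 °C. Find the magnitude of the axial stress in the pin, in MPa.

σ ≈ 8.98 MPa (tensile)

Free thermal contraction: δ_free = αΔT L = 22.2×10⁻⁶ × 85 × 1775 = 3.349 mm.
With a force P in the spring, the elastic change of the pin is PL/(AE) and that of the spring is P/k; compatibility requires their sum to equal δ_free.
So P = δ_free / [L/(AE) + 1/k] = 3.349 / [ 1775/(285×70×10³) + 1/(820) ].
P = 3.349 / 0.001308 = 2560 N.
σ = P/A = 2560/285 = 8.982 MPa.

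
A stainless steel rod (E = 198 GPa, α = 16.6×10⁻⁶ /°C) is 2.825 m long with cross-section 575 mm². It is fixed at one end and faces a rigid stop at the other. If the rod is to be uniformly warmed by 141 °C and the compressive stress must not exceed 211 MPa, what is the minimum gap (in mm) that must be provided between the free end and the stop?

With no wall the rod would lengthen by αΔT L = 16.6×10⁻⁶ × 141 × 2825 = 6.612 mm.
A stress of 211 MPa corresponds to the wall pushing the rod back by σL/E = 211×2825/(198×10³) = 3.01 mm.
So the gap has to take up the difference, g_min = δ_free − σL/E = 6.612 − 3.01 = 3.602 mm.

g ≈ 3.6 mm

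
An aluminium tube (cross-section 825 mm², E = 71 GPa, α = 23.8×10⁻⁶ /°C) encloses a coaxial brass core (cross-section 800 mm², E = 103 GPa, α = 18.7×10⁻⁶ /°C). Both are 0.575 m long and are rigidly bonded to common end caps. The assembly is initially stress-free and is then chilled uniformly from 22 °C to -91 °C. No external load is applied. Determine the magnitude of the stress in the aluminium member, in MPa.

σ ≈ 23.9 MPa (tensile)

Both members must finish at the same length. With the larger α, the aluminium tends to over-contract; the plates restrain it, putting the aluminium in tension and the brass in compression. With no external load the two internal forces are equal and opposite, magnitude P.
Setting the final lengths equal and cancelling L: (α₁ − α₂)ΔT = P/(A₁E₁) + P/(A₂E₂).
|α₁ − α₂|·ΔT = 5.1×10⁻⁶ × 113 = 0.0005763.
1/(A₁E₁) + 1/(A₂E₂) = 1/(825×71×10³) + 1/(800×103×10³) = 2.921×10⁻⁸ N⁻¹.
P = 0.0005763 / 2.921×10⁻⁸ = 19730 N = 19.73 kN.
σ_{aluminium} = P/A₁ = 19730/825 = 23.92 MPa, tensile.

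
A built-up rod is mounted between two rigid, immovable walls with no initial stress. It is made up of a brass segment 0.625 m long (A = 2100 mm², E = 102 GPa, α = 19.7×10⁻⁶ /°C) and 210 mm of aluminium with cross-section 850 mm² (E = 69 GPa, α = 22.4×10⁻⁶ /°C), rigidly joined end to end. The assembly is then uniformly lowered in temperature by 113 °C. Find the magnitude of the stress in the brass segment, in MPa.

σ ≈ 141 MPa (tensile)

If the supports were absent, the total length change would be Σ αᵢΔT Lᵢ = 19.7×10⁻⁶×113×625 + 22.4×10⁻⁶×113×210 = 1.923 mm.
Since the ends are fixed, an axial force P builds up, equal in every segment, with P · Σ Lᵢ/(AᵢEᵢ) = δ_free.
The series flexibility is Σ Lᵢ/(AᵢEᵢ) = 625/(2100×102×10³) + 210/(850×69×10³) = 6.498×10⁻⁶ mm/N.
So P = 1.923 / 6.498×10⁻⁶ = 295.9 kN, tensile.
σ_{brass} = P / A = 295900 / 2100 = 140.9 MPa.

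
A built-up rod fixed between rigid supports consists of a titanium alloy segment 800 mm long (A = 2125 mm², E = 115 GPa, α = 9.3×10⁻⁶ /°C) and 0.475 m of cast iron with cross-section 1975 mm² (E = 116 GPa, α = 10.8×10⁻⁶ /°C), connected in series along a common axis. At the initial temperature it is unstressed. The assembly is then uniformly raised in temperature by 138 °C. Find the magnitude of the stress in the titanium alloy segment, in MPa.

σ ≈ 153 MPa (compressive)

With the walls removed the bar would change length by δ_free = Σ αᵢΔT Lᵢ = 9.3×10⁻⁶×138×800 + 10.8×10⁻⁶×138×475 = 1.735 mm.
The walls prevent any net length change, so an axial force P (same in every segment) develops. Compatibility: P · Σ Lᵢ/(AᵢEᵢ) = δ_free.
Σ Lᵢ/(AᵢEᵢ) = 800/(2125×115×10³) + 475/(1975×116×10³) = 5.347×10⁻⁶ mm/N.
Hence P = δ_free / Σ(L/AE) = 1.735/5.347×10⁻⁶ = 324.4 kN (compressive).
σ_{titanium alloy} = P / A = 324400 / 2125 = 152.7 MPa.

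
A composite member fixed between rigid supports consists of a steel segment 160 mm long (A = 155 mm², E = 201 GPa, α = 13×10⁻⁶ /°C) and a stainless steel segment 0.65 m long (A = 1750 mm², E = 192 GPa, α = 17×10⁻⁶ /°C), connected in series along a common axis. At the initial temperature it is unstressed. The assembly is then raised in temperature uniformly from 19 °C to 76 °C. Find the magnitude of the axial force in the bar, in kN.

P ≈ 106 kN (compressive)

With the walls removed the bar would change length by δ_free = Σ αᵢΔT Lᵢ = 13×10⁻⁶×57×160 + 17×10⁻⁶×57×650 = 0.7484 mm.
The rigid supports impose zero overall length change; the single axial force P common to all segments must satisfy P Σ Lᵢ/(AᵢEᵢ) = δ_free.
The series flexibility is Σ Lᵢ/(AᵢEᵢ) = 160/(155×201×10³) + 650/(1750×192×10³) = 7.07×10⁻⁶ mm/N.
So P = 0.7484 / 7.07×10⁻⁶ = 105.9 kN, compressive.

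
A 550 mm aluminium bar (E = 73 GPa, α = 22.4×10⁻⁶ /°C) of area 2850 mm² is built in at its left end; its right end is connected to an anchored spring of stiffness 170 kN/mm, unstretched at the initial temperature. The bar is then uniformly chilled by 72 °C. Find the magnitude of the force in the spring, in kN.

P ≈ 104 kN

The unrestrained thermal change is αΔT L = 22.4×10⁻⁶ × 72 × 550 = 0.887 mm.
Let P be the tensile force in the spring. The bar extends elastically by PL/(AE) and the spring stretches by P/k; together these equal δ_free.
So P = δ_free / [L/(AE) + 1/k] = 0.887 / [ 550/(2850×73×10³) + 1/(170×10³) ].
P = 0.887 / 8.526×10⁻⁶ = 104000 N.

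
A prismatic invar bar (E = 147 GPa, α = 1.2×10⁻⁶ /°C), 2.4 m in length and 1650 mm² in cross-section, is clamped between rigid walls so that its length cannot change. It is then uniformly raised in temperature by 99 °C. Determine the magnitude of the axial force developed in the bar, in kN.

Full restraint means ε = 0, so the stress is σ = EαΔT = 147×10³ × 1.2×10⁻⁶ × 99 = 17.46 MPa.
P = AEαΔT = 1650 × 147×10³ × 1.2×10⁻⁶ × 99 = 28.81 kN (compressive).

P ≈ 28.8 kN (compressive)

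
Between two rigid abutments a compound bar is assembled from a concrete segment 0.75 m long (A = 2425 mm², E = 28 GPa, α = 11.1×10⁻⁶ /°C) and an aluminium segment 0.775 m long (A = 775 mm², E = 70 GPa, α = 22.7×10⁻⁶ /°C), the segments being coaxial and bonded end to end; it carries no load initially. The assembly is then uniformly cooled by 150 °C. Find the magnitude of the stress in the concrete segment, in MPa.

If the supports were absent, the total length change would be Σ αᵢΔT Lᵢ = 11.1×10⁻⁶×150×750 + 22.7×10⁻⁶×150×775 = 3.888 mm.
Since the ends are fixed, an axial force P builds up, equal in every segment, with P · Σ Lᵢ/(AᵢEᵢ) = δ_free.
The series flexibility is Σ Lᵢ/(AᵢEᵢ) = 750/(2425×28×10³) + 775/(775×70×10³) = 2.533×10⁻⁵ mm/N.
Hence P = δ_free / Σ(L/AE) = 3.888/2.533×10⁻⁵ = 153.5 kN (tensile).
σ_{concrete} = P / A = 153500 / 2425 = 63.29 MPa.

σ ≈ 63.3 MPa (tensile)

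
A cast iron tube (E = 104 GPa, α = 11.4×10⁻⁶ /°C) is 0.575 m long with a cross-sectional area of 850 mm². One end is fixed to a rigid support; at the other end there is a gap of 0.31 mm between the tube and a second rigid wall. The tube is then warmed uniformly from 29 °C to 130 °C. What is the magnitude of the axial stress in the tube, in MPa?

σ ≈ 63.7 MPa (compressive)

If the wall were absent the tube would grow by αΔT L = 11.4×10⁻⁶ × 101 × 575 = 0.6621 mm.
This exceeds the 0.31 mm gap, so the wall pushes back. The portion of expansion that must be recovered elastically is δ_free − gap = 0.6621 − 0.31 = 0.3521 mm.
That suppressed elongation corresponds to σ = E·Δ/L = 104×10³ × 0.3521/575 = 63.68 MPa.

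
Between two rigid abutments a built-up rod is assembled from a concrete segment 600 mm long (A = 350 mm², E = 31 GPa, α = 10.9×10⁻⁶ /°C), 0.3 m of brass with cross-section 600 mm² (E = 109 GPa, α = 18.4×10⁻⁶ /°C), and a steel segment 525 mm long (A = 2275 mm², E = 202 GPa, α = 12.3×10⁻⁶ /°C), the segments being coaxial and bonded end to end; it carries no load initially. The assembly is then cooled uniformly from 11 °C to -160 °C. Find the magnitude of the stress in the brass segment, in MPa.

σ ≈ 86.5 MPa (tensile)

With the walls removed the bar would change length by δ_free = Σ αᵢΔT Lᵢ = 10.9×10⁻⁶×171×600 + 18.4×10⁻⁶×171×300 + 12.3×10⁻⁶×171×525 = 3.166 mm.
The walls prevent any net length change, so an axial force P (same in every segment) develops. Compatibility: P · Σ Lᵢ/(AᵢEᵢ) = δ_free.
Σ Lᵢ/(AᵢEᵢ) = 600/(350×31×10³) + 300/(600×109×10³) + 525/(2275×202×10³) = 6.103×10⁻⁵ mm/N.
So P = 3.166 / 6.103×10⁻⁵ = 51.88 kN, tensile.
σ_{brass} = P / A = 51880 / 600 = 86.47 MPa.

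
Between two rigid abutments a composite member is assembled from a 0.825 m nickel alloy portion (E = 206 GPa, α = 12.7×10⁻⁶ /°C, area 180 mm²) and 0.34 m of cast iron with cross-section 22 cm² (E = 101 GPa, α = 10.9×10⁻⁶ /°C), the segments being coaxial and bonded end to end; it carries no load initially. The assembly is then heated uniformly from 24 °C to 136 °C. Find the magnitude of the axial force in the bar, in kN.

P ≈ 66.8 kN (compressive)

Free thermal expansion of the whole bar: Σ αᵢΔT Lᵢ = 12.7×10⁻⁶×112×825 + 10.9×10⁻⁶×112×340 = 1.589 mm.
Since the ends are fixed, an axial force P builds up, equal in every segment, with P · Σ Lᵢ/(AᵢEᵢ) = δ_free.
The series flexibility is Σ Lᵢ/(AᵢEᵢ) = 825/(180×206×10³) + 340/(2200×101×10³) = 2.378×10⁻⁵ mm/N.
So P = 1.589 / 2.378×10⁻⁵ = 66.8 kN, compressive.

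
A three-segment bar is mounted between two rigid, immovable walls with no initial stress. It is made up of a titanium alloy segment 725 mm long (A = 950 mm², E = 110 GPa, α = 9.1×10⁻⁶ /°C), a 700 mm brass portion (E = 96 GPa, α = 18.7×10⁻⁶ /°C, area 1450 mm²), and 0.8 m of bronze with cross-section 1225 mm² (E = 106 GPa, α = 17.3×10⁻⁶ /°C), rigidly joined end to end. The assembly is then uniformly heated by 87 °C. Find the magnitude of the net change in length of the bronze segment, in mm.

Free thermal expansion of the whole bar: Σ αᵢΔT Lᵢ = 9.1×10⁻⁶×87×725 + 18.7×10⁻⁶×87×700 + 17.3×10⁻⁶×87×800 = 2.917 mm.
Since the ends are fixed, an axial force P builds up, equal in every segment, with P · Σ Lᵢ/(AᵢEᵢ) = δ_free.
Σ Lᵢ/(AᵢEᵢ) = 725/(950×110×10³) + 700/(1450×96×10³) + 800/(1225×106×10³) = 1.813×10⁻⁵ mm/N.
So P = 2.917 / 1.813×10⁻⁵ = 160.9 kN, compressive.
For the bronze segment, free thermal change = 17.3×10⁻⁶×87×800 = 1.204 mm and elastic change from P = 160900×800/(1225×106×10³) = 0.9914 mm; these oppose, so the net change is 0.213 mm (segment lengthens).

|ΔL| ≈ 0.213 mm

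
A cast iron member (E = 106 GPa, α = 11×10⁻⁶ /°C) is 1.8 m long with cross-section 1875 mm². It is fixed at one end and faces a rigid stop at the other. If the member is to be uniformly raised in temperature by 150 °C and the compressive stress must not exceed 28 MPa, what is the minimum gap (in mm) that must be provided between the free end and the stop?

g ≈ 2.49 mm

With no wall the member would lengthen by αΔT L = 11×10⁻⁶ × 150 × 1800 = 2.97 mm.
A stress of 28 MPa corresponds to the wall pushing the member back by σL/E = 28×1800/(106×10³) = 0.4755 mm.
The gap must absorb the remainder: g_min = 2.97 − 0.4755 = 2.495 mm.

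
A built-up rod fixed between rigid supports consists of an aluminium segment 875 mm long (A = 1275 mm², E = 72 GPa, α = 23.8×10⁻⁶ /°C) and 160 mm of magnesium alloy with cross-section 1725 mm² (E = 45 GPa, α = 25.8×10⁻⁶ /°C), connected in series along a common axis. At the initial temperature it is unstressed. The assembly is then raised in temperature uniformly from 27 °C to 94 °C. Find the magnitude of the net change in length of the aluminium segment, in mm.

If the supports were absent, the total length change would be Σ αᵢΔT Lᵢ = 23.8×10⁻⁶×67×875 + 25.8×10⁻⁶×67×160 = 1.672 mm.
The walls prevent any net length change, so an axial force P (same in every segment) develops. Compatibility: P · Σ Lᵢ/(AᵢEᵢ) = δ_free.
The series flexibility is Σ Lᵢ/(AᵢEᵢ) = 875/(1275×72×10³) + 160/(1725×45×10³) = 1.159×10⁻⁵ mm/N.
Hence P = δ_free / Σ(L/AE) = 1.672/1.159×10⁻⁵ = 144.2 kN (compressive).
For the aluminium segment, free thermal change = 23.8×10⁻⁶×67×875 = 1.395 mm and elastic change from P = 144200×875/(1275×72×10³) = 1.375 mm; these oppose, so the net change is 0.0207 mm (segment lengthens).

|ΔL| ≈ 0.0207 mm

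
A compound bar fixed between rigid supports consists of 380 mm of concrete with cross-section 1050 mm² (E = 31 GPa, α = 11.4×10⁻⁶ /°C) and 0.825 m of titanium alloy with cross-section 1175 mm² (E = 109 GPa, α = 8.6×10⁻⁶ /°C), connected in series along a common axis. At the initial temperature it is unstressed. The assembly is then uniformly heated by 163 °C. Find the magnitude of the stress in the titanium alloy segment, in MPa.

σ ≈ 87.5 MPa (compressive)

Free thermal expansion of the whole bar: Σ αᵢΔT Lᵢ = 11.4×10⁻⁶×163×380 + 8.6×10⁻⁶×163×825 = 1.863 mm.
The rigid supports impose zero overall length change; the single axial force P common to all segments must satisfy P Σ Lᵢ/(AᵢEᵢ) = δ_free.
Σ Lᵢ/(AᵢEᵢ) = 380/(1050×31×10³) + 825/(1175×109×10³) = 1.812×10⁻⁵ mm/N.
So P = 1.863 / 1.812×10⁻⁵ = 102.8 kN, compressive.
σ_{titanium alloy} = P / A = 102800 / 1175 = 87.5 MPa.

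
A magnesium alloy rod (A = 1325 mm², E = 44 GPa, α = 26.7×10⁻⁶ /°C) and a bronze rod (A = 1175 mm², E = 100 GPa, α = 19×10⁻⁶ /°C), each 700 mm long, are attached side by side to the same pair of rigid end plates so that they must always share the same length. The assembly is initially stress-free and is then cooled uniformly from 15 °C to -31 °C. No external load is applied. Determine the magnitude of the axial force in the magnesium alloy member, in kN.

P ≈ 13.8 kN (tensile in the magnesium alloy)

Equilibrium of a rigid end plate with no external load gives equal and opposite internal forces ±P in the two members. Since α_{magnesium alloy} > α_{bronze}, cooling drives the magnesium alloy into tension and the bronze into compression.
Equating the net (thermal + elastic) strains gives |α₁ − α₂|·ΔT = P·[1/(A₁E₁) + 1/(A₂E₂)].
|α₁ − α₂|·ΔT = 7.7×10⁻⁶ × 46 = 0.0003542.
1/(A₁E₁) + 1/(A₂E₂) = 1/(1325×44×10³) + 1/(1175×100×10³) = 2.566×10⁻⁸ N⁻¹.
P = 0.0003542 / 2.566×10⁻⁸ = 13800 N = 13.8 kN.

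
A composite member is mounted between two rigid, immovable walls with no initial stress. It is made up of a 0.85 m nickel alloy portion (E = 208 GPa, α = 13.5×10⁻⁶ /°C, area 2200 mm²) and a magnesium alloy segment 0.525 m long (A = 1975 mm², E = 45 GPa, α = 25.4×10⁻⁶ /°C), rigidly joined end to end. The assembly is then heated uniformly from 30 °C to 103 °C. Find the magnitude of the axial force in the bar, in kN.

With the walls removed the bar would change length by δ_free = Σ αᵢΔT Lᵢ = 13.5×10⁻⁶×73×850 + 25.4×10⁻⁶×73×525 = 1.811 mm.
Since the ends are fixed, an axial force P builds up, equal in every segment, with P · Σ Lᵢ/(AᵢEᵢ) = δ_free.
Σ Lᵢ/(AᵢEᵢ) = 850/(2200×208×10³) + 525/(1975×45×10³) = 7.765×10⁻⁶ mm/N.
Hence P = δ_free / Σ(L/AE) = 1.811/7.765×10⁻⁶ = 233.3 kN (compressive).

P ≈ 233 kN (compressive)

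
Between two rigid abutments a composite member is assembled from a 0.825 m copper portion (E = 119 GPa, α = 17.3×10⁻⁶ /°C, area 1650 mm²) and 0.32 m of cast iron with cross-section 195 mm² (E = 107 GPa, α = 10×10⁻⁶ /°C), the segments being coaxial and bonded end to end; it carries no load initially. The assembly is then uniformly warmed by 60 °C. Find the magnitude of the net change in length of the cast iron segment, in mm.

Free thermal expansion of the whole bar: Σ αᵢΔT Lᵢ = 17.3×10⁻⁶×60×825 + 10×10⁻⁶×60×320 = 1.048 mm.
Since the ends are fixed, an axial force P builds up, equal in every segment, with P · Σ Lᵢ/(AᵢEᵢ) = δ_free.
Σ Lᵢ/(AᵢEᵢ) = 825/(1650×119×10³) + 320/(195×107×10³) = 1.954×10⁻⁵ mm/N.
P = 1.048 / 1.954×10⁻⁵ = 53660 N = 53.66 kN, compressive.
For the cast iron segment, free thermal change = 10×10⁻⁶×60×320 = 0.192 mm and elastic change from P = 53660×320/(195×107×10³) = 0.8229 mm; these oppose, so the net change is 0.631 mm (segment shortens).

|ΔL| ≈ 0.631 mm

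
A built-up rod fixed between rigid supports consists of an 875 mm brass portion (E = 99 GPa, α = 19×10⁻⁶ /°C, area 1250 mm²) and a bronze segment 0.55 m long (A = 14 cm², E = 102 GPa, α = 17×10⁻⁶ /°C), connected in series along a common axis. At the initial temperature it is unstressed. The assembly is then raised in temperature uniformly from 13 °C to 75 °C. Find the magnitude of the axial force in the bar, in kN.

P ≈ 147 kN (compressive)

With the walls removed the bar would change length by δ_free = Σ αᵢΔT Lᵢ = 19×10⁻⁶×62×875 + 17×10⁻⁶×62×550 = 1.61 mm.
Since the ends are fixed, an axial force P builds up, equal in every segment, with P · Σ Lᵢ/(AᵢEᵢ) = δ_free.
The series flexibility is Σ Lᵢ/(AᵢEᵢ) = 875/(1250×99×10³) + 550/(1400×102×10³) = 1.092×10⁻⁵ mm/N.
P = 1.61 / 1.092×10⁻⁵ = 147400 N = 147.4 kN, compressive.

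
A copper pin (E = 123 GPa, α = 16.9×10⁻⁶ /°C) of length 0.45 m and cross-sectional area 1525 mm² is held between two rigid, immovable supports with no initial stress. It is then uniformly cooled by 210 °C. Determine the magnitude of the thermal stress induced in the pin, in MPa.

σ ≈ 437 MPa (tensile)

Because both ends are immovable the net strain is zero, and the suppressed thermal strain is αΔT = 16.9×10⁻⁶ × 210 = 3549×10⁻⁶.
Hence σ = E·αΔT = 123×10³ × 3549×10⁻⁶ = 436.5 MPa, tensile.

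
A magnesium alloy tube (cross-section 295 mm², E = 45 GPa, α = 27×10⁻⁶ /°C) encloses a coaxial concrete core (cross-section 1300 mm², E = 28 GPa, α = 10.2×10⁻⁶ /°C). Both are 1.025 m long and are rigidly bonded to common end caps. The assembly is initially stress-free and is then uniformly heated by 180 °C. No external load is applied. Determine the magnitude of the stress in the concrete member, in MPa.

The magnesium alloy has the larger α, so on heating it would change length more than the concrete if both were free. The rigid plates force a common final length, so the magnesium alloy is put into compression and the concrete into tension, with equal and opposite forces P (no external load).
Setting the final lengths equal and cancelling L: (α₁ − α₂)ΔT = P/(A₁E₁) + P/(A₂E₂).
|α₁ − α₂|·ΔT = 16.8×10⁻⁶ × 180 = 0.003024.
1/(A₁E₁) + 1/(A₂E₂) = 1/(295×45×10³) + 1/(1300×28×10³) = 1.028×10⁻⁷ N⁻¹.
P = 0.003024 / 1.028×10⁻⁷ = 29420 N = 29.42 kN.
σ_{concrete} = P/A₂ = 29420/1300 = 22.63 MPa, tensile.

σ ≈ 22.6 MPa (tensile)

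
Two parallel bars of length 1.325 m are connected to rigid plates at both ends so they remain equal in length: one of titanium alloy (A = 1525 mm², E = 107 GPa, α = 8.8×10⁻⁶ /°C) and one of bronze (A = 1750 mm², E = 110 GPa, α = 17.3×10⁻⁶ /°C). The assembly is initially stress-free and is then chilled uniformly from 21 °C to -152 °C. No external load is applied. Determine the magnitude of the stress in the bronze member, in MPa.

Both members must finish at the same length. With the larger α, the bronze tends to over-contract; the plates restrain it, putting the bronze in tension and the titanium alloy in compression. With no external load the two internal forces are equal and opposite, magnitude P.
Equating the net (thermal + elastic) strains gives |α₁ − α₂|·ΔT = P·[1/(A₁E₁) + 1/(A₂E₂)].
|α₁ − α₂|·ΔT = 8.5×10⁻⁶ × 173 = 0.001471.
1/(A₁E₁) + 1/(A₂E₂) = 1/(1525×107×10³) + 1/(1750×110×10³) = 1.132×10⁻⁸ N⁻¹.
So P = 0.001471 / 1.132×10⁻⁸ = 129.9 kN.
σ_{bronze} = P/A₂ = 129900/1750 = 74.21 MPa, tensile.

σ ≈ 74.2 MPa (tensile)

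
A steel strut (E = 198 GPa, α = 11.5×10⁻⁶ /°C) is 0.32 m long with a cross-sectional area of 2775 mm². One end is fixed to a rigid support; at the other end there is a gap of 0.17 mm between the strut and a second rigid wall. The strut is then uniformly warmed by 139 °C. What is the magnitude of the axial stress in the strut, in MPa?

If the wall were absent the strut would grow by αΔT L = 11.5×10⁻⁶ × 139 × 320 = 0.5115 mm.
The gap closes (δ_free > 0.17 mm) and the wall then resists a further 0.5115 − 0.17 = 0.3415 mm of expansion.
That suppressed elongation corresponds to σ = E·Δ/L = 198×10³ × 0.3415/320 = 211.3 MPa.

σ ≈ 211 MPa (compressive)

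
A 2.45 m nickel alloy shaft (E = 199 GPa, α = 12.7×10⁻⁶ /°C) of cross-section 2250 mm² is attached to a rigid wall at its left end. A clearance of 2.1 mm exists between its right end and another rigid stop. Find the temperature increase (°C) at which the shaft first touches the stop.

ΔT ≈ 67.5 °C

Contact occurs when the free expansion equals the gap: αΔT L = 2.1 mm.
So ΔT = g/(αL) = 2.1/(12.7×10⁻⁶ × 2450) = 67.49 °C.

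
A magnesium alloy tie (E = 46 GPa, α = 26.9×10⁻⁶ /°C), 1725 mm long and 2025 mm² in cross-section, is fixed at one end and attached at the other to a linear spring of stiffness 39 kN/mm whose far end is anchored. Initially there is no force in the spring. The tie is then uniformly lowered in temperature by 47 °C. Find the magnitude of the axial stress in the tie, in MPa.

σ ≈ 24.4 MPa (tensile)

The unrestrained thermal change is αΔT L = 26.9×10⁻⁶ × 47 × 1725 = 2.181 mm.
With a force P in the spring, the elastic change of the tie is PL/(AE) and that of the spring is P/k; compatibility requires their sum to equal δ_free.
P [ L/(AE) + 1/k ] = δ_free → P [ 1725/(2025×46×10³) + 1/(39×10³) ] = 2.181.
P = 2.181 / 4.416×10⁻⁵ = 49390 N.
σ = P/A = 49390/2025 = 24.39 MPa.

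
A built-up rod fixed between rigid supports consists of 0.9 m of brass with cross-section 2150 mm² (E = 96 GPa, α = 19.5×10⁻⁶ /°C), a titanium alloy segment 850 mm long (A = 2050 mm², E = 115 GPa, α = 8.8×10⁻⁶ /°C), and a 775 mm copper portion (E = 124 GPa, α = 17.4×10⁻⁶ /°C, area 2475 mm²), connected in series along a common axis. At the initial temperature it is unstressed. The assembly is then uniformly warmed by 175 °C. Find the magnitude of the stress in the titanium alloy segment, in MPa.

σ ≈ 313 MPa (compressive)

Free thermal expansion of the whole bar: Σ αᵢΔT Lᵢ = 19.5×10⁻⁶×175×900 + 8.8×10⁻⁶×175×850 + 17.4×10⁻⁶×175×775 = 6.74 mm.
Since the ends are fixed, an axial force P builds up, equal in every segment, with P · Σ Lᵢ/(AᵢEᵢ) = δ_free.
Σ Lᵢ/(AᵢEᵢ) = 900/(2150×96×10³) + 850/(2050×115×10³) + 775/(2475×124×10³) = 1.049×10⁻⁵ mm/N.
P = 6.74 / 1.049×10⁻⁵ = 642500 N = 642.5 kN, compressive.
σ_{titanium alloy} = P / A = 642500 / 2050 = 313.4 MPa.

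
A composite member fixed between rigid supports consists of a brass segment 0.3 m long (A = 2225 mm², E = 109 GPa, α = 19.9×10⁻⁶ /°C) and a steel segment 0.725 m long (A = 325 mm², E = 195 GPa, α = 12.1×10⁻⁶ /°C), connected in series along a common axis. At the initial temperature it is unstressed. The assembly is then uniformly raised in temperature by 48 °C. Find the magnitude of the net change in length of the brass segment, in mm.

If the supports were absent, the total length change would be Σ αᵢΔT Lᵢ = 19.9×10⁻⁶×48×300 + 12.1×10⁻⁶×48×725 = 0.7076 mm.
The rigid supports impose zero overall length change; the single axial force P common to all segments must satisfy P Σ Lᵢ/(AᵢEᵢ) = δ_free.
Σ Lᵢ/(AᵢEᵢ) = 300/(2225×109×10³) + 725/(325×195×10³) = 1.268×10⁻⁵ mm/N.
So P = 0.7076 / 1.268×10⁻⁵ = 55.82 kN, compressive.
For the brass segment, free thermal change = 19.9×10⁻⁶×48×300 = 0.2866 mm and elastic change from P = 55820×300/(2225×109×10³) = 0.06905 mm; these oppose, so the net change is 0.218 mm (segment lengthens).

|ΔL| ≈ 0.218 mm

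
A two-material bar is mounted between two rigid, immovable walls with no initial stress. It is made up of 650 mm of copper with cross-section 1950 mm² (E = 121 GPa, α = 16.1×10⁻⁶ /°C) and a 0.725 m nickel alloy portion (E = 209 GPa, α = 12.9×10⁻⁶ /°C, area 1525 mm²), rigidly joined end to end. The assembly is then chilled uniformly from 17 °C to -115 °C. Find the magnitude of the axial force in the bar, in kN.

P ≈ 520 kN (tensile)

Free thermal contraction of the whole bar: Σ αᵢΔT Lᵢ = 16.1×10⁻⁶×132×650 + 12.9×10⁻⁶×132×725 = 2.616 mm.
The rigid supports impose zero overall length change; the single axial force P common to all segments must satisfy P Σ Lᵢ/(AᵢEᵢ) = δ_free.
Σ Lᵢ/(AᵢEᵢ) = 650/(1950×121×10³) + 725/(1525×209×10³) = 5.03×10⁻⁶ mm/N.
So P = 2.616 / 5.03×10⁻⁶ = 520.1 kN, tensile.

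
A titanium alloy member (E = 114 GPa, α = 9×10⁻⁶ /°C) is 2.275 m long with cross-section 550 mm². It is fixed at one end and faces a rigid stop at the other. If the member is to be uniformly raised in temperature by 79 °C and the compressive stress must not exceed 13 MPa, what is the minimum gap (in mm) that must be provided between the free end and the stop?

Free expansion if unrestrained: δ_free = αΔT L = 9×10⁻⁶ × 79 × 2275 = 1.618 mm.
A stress of 13 MPa corresponds to the wall pushing the member back by σL/E = 13×2275/(114×10³) = 0.2594 mm.
The gap must absorb the remainder: g_min = 1.618 − 0.2594 = 1.358 mm.

g ≈ 1.36 mm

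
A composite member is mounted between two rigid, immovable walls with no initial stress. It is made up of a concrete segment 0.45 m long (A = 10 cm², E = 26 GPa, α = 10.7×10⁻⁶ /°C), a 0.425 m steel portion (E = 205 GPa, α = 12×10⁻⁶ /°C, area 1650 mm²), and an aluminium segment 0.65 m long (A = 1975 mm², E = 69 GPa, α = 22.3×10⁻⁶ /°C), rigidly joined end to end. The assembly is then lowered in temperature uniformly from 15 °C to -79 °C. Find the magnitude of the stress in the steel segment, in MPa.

If the supports were absent, the total length change would be Σ αᵢΔT Lᵢ = 10.7×10⁻⁶×94×450 + 12×10⁻⁶×94×425 + 22.3×10⁻⁶×94×650 = 2.295 mm.
The walls prevent any net length change, so an axial force P (same in every segment) develops. Compatibility: P · Σ Lᵢ/(AᵢEᵢ) = δ_free.
The series flexibility is Σ Lᵢ/(AᵢEᵢ) = 450/(1000×26×10³) + 425/(1650×205×10³) + 650/(1975×69×10³) = 2.333×10⁻⁵ mm/N.
Hence P = δ_free / Σ(L/AE) = 2.295/2.333×10⁻⁵ = 98.33 kN (tensile).
σ_{steel} = P / A = 98330 / 1650 = 59.6 MPa.

σ ≈ 59.6 MPa (tensile)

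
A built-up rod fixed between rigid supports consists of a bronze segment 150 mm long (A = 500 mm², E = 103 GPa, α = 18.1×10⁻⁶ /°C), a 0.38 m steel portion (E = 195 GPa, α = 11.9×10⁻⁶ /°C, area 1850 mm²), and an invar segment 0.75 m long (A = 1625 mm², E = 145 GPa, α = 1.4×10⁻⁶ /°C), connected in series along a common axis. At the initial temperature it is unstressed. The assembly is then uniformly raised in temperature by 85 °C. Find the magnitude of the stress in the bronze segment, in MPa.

σ ≈ 197 MPa (compressive)

If the supports were absent, the total length change would be Σ αᵢΔT Lᵢ = 18.1×10⁻⁶×85×150 + 11.9×10⁻⁶×85×380 + 1.4×10⁻⁶×85×750 = 0.7044 mm.
The rigid supports impose zero overall length change; the single axial force P common to all segments must satisfy P Σ Lᵢ/(AᵢEᵢ) = δ_free.
Σ Lᵢ/(AᵢEᵢ) = 150/(500×103×10³) + 380/(1850×195×10³) + 750/(1625×145×10³) = 7.149×10⁻⁶ mm/N.
Hence P = δ_free / Σ(L/AE) = 0.7044/7.149×10⁻⁶ = 98.53 kN (compressive).
σ_{bronze} = P / A = 98530 / 500 = 197.1 MPa.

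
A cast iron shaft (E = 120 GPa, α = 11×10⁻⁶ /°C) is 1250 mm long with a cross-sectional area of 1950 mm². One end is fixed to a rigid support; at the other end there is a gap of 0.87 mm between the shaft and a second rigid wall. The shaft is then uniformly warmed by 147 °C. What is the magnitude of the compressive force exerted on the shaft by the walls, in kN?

P ≈ 216 kN

Free thermal elongation = αΔT L = 11×10⁻⁶ × 147 × 1250 = 2.021 mm.
After closing the 0.87 mm clearance, 2.021 − 0.87 = 1.151 mm of expansion remains to be suppressed by the wall.
So σ = E(δ_free − g)/L = 120×10³ × 1.151/1250 = 110.5 MPa.
P = σA = 110.5 × 1950 = 215.5 kN.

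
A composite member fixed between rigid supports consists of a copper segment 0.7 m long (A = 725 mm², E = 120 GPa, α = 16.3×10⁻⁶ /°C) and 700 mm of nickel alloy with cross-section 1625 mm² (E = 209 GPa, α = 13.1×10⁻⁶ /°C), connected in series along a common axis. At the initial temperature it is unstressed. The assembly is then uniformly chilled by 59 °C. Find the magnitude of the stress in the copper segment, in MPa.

With the walls removed the bar would change length by δ_free = Σ αᵢΔT Lᵢ = 16.3×10⁻⁶×59×700 + 13.1×10⁻⁶×59×700 = 1.214 mm.
Since the ends are fixed, an axial force P builds up, equal in every segment, with P · Σ Lᵢ/(AᵢEᵢ) = δ_free.
Σ Lᵢ/(AᵢEᵢ) = 700/(725×120×10³) + 700/(1625×209×10³) = 1.011×10⁻⁵ mm/N.
Hence P = δ_free / Σ(L/AE) = 1.214/1.011×10⁻⁵ = 120.1 kN (tensile).
σ_{copper} = P / A = 120100 / 725 = 165.7 MPa.

σ ≈ 166 MPa (tensile)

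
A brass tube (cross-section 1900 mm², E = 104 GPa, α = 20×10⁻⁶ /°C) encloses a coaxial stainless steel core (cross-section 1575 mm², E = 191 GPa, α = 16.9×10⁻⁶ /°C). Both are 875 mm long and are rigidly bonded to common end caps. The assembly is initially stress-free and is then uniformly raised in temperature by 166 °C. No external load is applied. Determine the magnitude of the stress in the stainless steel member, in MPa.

Equilibrium of a rigid end plate with no external load gives equal and opposite internal forces ±P in the two members. Since α_{brass} > α_{stainless steel}, heating drives the brass into compression and the stainless steel into tension.
Setting the final lengths equal and cancelling L: (α₁ − α₂)ΔT = P/(A₁E₁) + P/(A₂E₂).
|α₁ − α₂|·ΔT = 3.1×10⁻⁶ × 166 = 0.0005146.
1/(A₁E₁) + 1/(A₂E₂) = 1/(1900×104×10³) + 1/(1575×191×10³) = 8.385×10⁻⁹ N⁻¹.
P = 0.0005146 / 8.385×10⁻⁹ = 61370 N = 61.37 kN.
σ_{stainless steel} = P/A₂ = 61370/1575 = 38.97 MPa, tensile.

σ ≈ 39 MPa (tensile)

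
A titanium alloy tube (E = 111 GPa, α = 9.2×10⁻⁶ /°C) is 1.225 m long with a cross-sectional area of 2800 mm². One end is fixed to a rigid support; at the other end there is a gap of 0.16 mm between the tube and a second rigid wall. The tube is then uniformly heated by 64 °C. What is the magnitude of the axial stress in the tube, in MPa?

Unrestrained expansion: δ_free = αΔT L = 9.2×10⁻⁶ × 64 × 1225 = 0.7213 mm.
This exceeds the 0.16 mm gap, so the wall pushes back. The portion of expansion that must be recovered elastically is δ_free − gap = 0.7213 − 0.16 = 0.5613 mm.
That suppressed elongation corresponds to σ = E·Δ/L = 111×10³ × 0.5613/1225 = 50.86 MPa.

σ ≈ 50.9 MPa (compressive)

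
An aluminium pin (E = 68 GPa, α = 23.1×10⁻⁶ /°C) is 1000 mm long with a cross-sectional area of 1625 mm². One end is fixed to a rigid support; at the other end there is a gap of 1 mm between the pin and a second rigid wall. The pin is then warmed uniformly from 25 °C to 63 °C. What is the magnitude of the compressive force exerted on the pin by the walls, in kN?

P ≈ 0 kN

If the wall were absent the pin would grow by αΔT L = 23.1×10⁻⁶ × 38 × 1000 = 0.8778 mm.
This is smaller than the 1 mm clearance, so the pin expands freely without reaching the stop — the stress is zero.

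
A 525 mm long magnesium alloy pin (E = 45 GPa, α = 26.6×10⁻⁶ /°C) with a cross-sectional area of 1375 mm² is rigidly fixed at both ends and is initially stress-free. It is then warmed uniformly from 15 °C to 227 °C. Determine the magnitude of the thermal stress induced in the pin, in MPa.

σ ≈ 254 MPa (compressive)

The supports are rigid, so the total axial strain is zero. The restrained thermal strain is ε = αΔT = 26.6×10⁻⁶ × 212 = 5639.2×10⁻⁶.
Hence σ = E·αΔT = 45×10³ × 5639.2×10⁻⁶ = 253.8 MPa, compressive.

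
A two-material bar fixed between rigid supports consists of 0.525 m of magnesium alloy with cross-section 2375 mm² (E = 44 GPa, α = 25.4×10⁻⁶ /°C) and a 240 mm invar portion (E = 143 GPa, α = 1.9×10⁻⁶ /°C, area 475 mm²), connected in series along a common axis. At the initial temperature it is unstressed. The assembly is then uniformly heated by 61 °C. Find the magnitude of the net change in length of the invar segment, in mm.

|ΔL| ≈ 0.32 mm

If the supports were absent, the total length change would be Σ αᵢΔT Lᵢ = 25.4×10⁻⁶×61×525 + 1.9×10⁻⁶×61×240 = 0.8413 mm.
The walls prevent any net length change, so an axial force P (same in every segment) develops. Compatibility: P · Σ Lᵢ/(AᵢEᵢ) = δ_free.
The series flexibility is Σ Lᵢ/(AᵢEᵢ) = 525/(2375×44×10³) + 240/(475×143×10³) = 8.557×10⁻⁶ mm/N.
So P = 0.8413 / 8.557×10⁻⁶ = 98.31 kN, compressive.
For the invar segment, free thermal change = 1.9×10⁻⁶×61×240 = 0.02782 mm and elastic change from P = 98310×240/(475×143×10³) = 0.3474 mm; these oppose, so the net change is 0.32 mm (segment shortens).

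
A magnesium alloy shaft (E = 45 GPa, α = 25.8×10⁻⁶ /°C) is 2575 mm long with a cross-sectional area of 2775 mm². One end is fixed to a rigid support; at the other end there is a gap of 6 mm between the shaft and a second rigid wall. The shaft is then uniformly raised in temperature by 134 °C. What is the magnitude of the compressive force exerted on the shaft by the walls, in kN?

Free thermal elongation = αΔT L = 25.8×10⁻⁶ × 134 × 2575 = 8.902 mm.
After closing the 6 mm clearance, 8.902 − 6 = 2.902 mm of expansion remains to be suppressed by the wall.
That suppressed elongation corresponds to σ = E·Δ/L = 45×10³ × 2.902/2575 = 50.72 MPa.
Force on the wall = σA = 50.72 × 2775 mm² = 140.7 kN.

P ≈ 141 kN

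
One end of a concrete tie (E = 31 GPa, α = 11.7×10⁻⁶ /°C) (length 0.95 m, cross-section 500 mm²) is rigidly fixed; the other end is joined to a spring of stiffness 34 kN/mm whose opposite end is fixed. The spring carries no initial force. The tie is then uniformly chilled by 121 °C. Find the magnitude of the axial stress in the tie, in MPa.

Free thermal contraction: δ_free = αΔT L = 11.7×10⁻⁶ × 121 × 950 = 1.345 mm.
With a force P in the spring, the elastic change of the tie is PL/(AE) and that of the spring is P/k; compatibility requires their sum to equal δ_free.
P [ L/(AE) + 1/k ] = δ_free → P [ 950/(500×31×10³) + 1/(34×10³) ] = 1.345.
P = 1.345 / 9.07×10⁻⁵ = 14830 N.
σ = P/A = 14830/500 = 29.66 MPa.

σ ≈ 29.7 MPa (tensile)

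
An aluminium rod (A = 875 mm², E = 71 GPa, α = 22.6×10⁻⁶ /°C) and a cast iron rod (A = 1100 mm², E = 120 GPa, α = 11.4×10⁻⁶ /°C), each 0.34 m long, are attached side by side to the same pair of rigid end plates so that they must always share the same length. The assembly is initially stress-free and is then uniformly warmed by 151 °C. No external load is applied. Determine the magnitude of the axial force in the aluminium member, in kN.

P ≈ 71.4 kN (compressive in the aluminium)

The aluminium has the larger α, so on heating it would change length more than the cast iron if both were free. The rigid plates force a common final length, so the aluminium is put into compression and the cast iron into tension, with equal and opposite forces P (no external load).
Compatibility of the two members (thermal + elastic change equal): (α₁ − α₂)ΔT = P·[1/(A₁E₁) + 1/(A₂E₂)].
|α₁ − α₂|·ΔT = 11.2×10⁻⁶ × 151 = 0.001691.
1/(A₁E₁) + 1/(A₂E₂) = 1/(875×71×10³) + 1/(1100×120×10³) = 2.367×10⁻⁸ N⁻¹.
So P = 0.001691 / 2.367×10⁻⁸ = 71.44 kN.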